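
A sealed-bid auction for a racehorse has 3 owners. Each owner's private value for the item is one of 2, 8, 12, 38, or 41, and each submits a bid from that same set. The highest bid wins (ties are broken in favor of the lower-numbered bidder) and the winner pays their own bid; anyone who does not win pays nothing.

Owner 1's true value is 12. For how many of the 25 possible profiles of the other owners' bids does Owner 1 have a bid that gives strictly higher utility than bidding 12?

Others bid (2, 2): truth gives 0; bid 2 gives 10 > 0. Violating.
Others bid (2, 8): truth gives 0; bid 8 gives 4 > 0. Violating.
Others bid (8, 2): truth gives 0; bid 8 gives 4 > 0. Violating.
Others bid (8, 8): truth gives 0; bid 8 gives 4 > 0. Violating.
Others bid (2, 12): truth gives 0; no alternative beats it.
Others bid (2, 38): truth gives 0; no alternative beats it.
(Checking all 25 profiles: 4 have a profitable deviation, 21 do not.)

4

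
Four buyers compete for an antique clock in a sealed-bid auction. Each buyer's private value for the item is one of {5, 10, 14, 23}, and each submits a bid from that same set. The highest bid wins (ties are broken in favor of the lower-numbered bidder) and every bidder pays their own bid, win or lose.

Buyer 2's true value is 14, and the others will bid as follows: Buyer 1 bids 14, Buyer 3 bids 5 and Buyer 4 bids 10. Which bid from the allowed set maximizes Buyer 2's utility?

5

Bid 5: loses but pays 5, utility -5.
Bid 10: loses but pays 10, utility -10.
Bid 14: loses but pays 14, utility -14.
Bid 23: wins, pays 23, utility 14 - 23 = -9.
The best choice is 5 with utility -5.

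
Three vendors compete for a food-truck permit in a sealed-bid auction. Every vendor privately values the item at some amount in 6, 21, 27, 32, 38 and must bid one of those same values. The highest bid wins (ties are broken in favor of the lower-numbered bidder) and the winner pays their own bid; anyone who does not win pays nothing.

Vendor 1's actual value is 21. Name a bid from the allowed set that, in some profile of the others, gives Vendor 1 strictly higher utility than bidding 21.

6

Suppose Vendor 2 bids 6 and Vendor 3 bids 6.
Bid 21: wins, pays 21, utility 21 - 21 = 0.
Bid 6: wins, pays 6, utility 21 - 6 = 15.
So bidding 6 beats truth here (15 > 0).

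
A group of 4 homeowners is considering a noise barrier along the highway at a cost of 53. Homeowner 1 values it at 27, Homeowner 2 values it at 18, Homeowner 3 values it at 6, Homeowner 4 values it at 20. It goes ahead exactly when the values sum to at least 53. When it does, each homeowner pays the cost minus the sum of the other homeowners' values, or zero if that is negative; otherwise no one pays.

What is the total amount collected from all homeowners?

11

Total value 71 ≥ cost 53, so it is built.
Homeowner 1: others sum to 44; max(0, 53 - 44) = 9.
Homeowner 2: others sum to 53; max(0, 53 - 53) = 0.
Homeowner 3: others sum to 65; max(0, 53 - 65) = 0.
Homeowner 4: others sum to 51; max(0, 53 - 51) = 2.
Total collected = 9 + 0 + 0 + 2 = 11.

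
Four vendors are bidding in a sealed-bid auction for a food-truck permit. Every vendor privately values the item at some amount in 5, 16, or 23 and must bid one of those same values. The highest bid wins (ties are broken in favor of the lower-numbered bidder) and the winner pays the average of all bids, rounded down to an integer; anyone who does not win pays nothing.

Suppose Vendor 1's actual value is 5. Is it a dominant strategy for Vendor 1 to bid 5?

Check each profile of the others' bids and compare truth against every alternative bid.
Others bid (16, 16, 16): truth gives 0, best alternative gives -11.
Others bid (5, 16, 16): truth gives 0, best alternative gives -8.
Others bid (16, 5, 16): truth gives 0, best alternative gives -8.
Others bid (16, 16, 5): truth gives 0, best alternative gives -8.
Others bid (5, 5, 16): truth gives 0, best alternative gives -5.
Others bid (5, 16, 5): truth gives 0, best alternative gives -5.
(Remaining 21 profiles checked similarly; truth is weakly best in each.)
In every case the truthful bid is at least as good as any alternative, so it is a dominant strategy.

Yes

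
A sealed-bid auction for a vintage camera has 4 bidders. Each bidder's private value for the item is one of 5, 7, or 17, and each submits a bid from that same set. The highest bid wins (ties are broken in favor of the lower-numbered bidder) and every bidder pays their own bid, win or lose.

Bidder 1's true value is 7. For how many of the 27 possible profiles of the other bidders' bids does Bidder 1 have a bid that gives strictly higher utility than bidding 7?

20

Others bid (5, 5, 5): truth gives 0; bid 5 gives 2 > 0. Violating.
Others bid (5, 5, 17): truth gives -7; bid 5 gives -5 > -7. Violating.
Others bid (5, 7, 17): truth gives -7; bid 5 gives -5 > -7. Violating.
Others bid (5, 17, 5): truth gives -7; bid 5 gives -5 > -7. Violating.
Others bid (5, 5, 7): truth gives 0; no alternative beats it.
Others bid (5, 7, 5): truth gives 0; no alternative beats it.
(Checking all 27 profiles: 20 have a profitable deviation, 7 do not.)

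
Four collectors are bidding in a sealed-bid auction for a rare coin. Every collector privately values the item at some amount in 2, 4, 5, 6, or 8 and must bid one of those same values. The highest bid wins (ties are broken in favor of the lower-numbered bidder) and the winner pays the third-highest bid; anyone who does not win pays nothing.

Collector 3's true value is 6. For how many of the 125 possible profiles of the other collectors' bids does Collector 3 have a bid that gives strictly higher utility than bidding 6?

Others bid (2, 2, 8): truth gives 0; bid 8 gives 4 > 0. Violating.
Others bid (2, 4, 8): truth gives 0; bid 8 gives 2 > 0. Violating.
Others bid (2, 5, 8): truth gives 0; bid 8 gives 1 > 0. Violating.
Others bid (2, 6, 2): truth gives 0; bid 8 gives 4 > 0. Violating.
Others bid (2, 2, 2): truth gives 4; no alternative beats it.
Others bid (2, 2, 4): truth gives 4; no alternative beats it.
(Checking all 125 profiles: 27 have a profitable deviation, 98 do not.)

27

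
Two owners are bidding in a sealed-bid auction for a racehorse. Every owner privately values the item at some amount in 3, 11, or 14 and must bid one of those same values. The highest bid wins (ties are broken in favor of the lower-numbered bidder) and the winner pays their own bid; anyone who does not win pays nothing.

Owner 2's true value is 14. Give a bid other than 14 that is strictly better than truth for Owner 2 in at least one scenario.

Suppose Owner 1 bids 3.
Bid 14: wins, pays 14, utility 14 - 14 = 0.
Bid 11: wins, pays 11, utility 14 - 11 = 3.
So bidding 11 beats truth here (3 > 0).

11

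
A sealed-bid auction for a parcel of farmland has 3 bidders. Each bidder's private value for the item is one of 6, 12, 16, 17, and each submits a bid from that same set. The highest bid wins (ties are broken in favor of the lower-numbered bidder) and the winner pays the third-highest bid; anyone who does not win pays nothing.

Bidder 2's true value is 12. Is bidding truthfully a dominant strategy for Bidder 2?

No

Consider the case where Bidder 1 bids 6 and Bidder 3 bids 16.
Truthful bid 12: loses, pays 0, utility 0.
Bid 16 instead: wins, pays 6, utility 12 - 6 = 6.
Since 6 > 0, bidding 16 is strictly better here, so truthful bidding is not dominant.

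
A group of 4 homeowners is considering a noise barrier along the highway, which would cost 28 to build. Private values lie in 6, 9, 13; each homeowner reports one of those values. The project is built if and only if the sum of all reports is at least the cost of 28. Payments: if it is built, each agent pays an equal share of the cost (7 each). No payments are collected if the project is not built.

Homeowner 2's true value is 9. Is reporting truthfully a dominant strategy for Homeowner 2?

Consider the case where Homeowner 1 reports 6, Homeowner 3 reports 6 and Homeowner 4 reports 6.
Truthful report 9: project not built, utility 0.
Report 13 instead: project built, pays 7, utility 9 - 7 = 2.
Since 2 > 0, reporting 13 is strictly better here, so truthful reporting is not dominant.

No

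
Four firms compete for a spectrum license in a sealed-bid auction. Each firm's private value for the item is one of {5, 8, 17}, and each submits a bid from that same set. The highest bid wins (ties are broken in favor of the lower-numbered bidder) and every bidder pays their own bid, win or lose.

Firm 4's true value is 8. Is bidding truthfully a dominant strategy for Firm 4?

Consider the case where Firm 1 bids 5, Firm 2 bids 5 and Firm 3 bids 8.
Truthful bid 8: loses but pays 8, utility -8.
Bid 5 instead: loses but pays 5, utility -5.
Since -5 > -8, bidding 5 is strictly better here, so truthful bidding is not dominant.

No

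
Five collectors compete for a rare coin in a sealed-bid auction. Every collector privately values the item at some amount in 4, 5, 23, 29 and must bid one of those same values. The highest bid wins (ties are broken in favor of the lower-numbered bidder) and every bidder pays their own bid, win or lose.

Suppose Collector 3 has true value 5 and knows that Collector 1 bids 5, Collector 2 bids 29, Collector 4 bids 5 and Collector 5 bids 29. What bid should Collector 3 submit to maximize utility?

Bid 4: loses but pays 4, utility -4.
Bid 5: loses but pays 5, utility -5.
Bid 23: loses but pays 23, utility -23.
Bid 29: loses but pays 29, utility -29.
The best choice is 4 with utility -4.

4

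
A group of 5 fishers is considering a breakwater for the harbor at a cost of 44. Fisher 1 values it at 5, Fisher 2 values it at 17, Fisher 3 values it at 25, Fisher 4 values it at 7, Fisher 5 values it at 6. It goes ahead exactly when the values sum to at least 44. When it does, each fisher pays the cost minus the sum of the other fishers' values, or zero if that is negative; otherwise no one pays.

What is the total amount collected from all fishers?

Total value 60 ≥ cost 44, so it is built.
Fisher 1: others sum to 55; max(0, 44 - 55) = 0.
Fisher 2: others sum to 43; max(0, 44 - 43) = 1.
Fisher 3: others sum to 35; max(0, 44 - 35) = 9.
Fisher 4: others sum to 53; max(0, 44 - 53) = 0.
Fisher 5: others sum to 54; max(0, 44 - 54) = 0.
Total collected = 0 + 1 + 9 + 0 + 0 = 10.

10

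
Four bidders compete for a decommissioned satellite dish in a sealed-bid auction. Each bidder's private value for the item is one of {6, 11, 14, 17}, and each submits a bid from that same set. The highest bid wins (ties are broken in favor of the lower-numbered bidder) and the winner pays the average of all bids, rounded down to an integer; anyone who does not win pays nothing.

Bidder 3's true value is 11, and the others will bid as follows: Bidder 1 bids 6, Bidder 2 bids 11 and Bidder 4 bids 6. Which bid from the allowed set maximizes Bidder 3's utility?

14

Bid 6: loses, pays 0, utility 0.
Bid 11: loses, pays 0, utility 0.
Bid 14: wins, pays 9, utility 11 - 9 = 2.
Bid 17: wins, pays 10, utility 11 - 10 = 1.
The best choice is 14 with utility 2.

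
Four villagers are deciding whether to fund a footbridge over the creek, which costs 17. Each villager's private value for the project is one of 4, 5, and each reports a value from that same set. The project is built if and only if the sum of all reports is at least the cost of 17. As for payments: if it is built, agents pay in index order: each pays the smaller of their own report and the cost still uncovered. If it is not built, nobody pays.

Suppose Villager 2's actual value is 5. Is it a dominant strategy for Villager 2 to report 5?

Consider the case where Villager 1 reports 4, Villager 3 reports 4 and Villager 4 reports 5.
Truthful report 5: project built, pays 5, utility 5 - 5 = 0.
Report 4 instead: project built, pays 4, utility 5 - 4 = 1.
Since 1 > 0, reporting 4 is strictly better here, so truthful reporting is not dominant.

No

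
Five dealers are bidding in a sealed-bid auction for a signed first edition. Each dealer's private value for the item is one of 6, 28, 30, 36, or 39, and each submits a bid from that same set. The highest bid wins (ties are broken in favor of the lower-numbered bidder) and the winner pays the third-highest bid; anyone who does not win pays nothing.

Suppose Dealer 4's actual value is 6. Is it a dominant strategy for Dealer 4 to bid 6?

Check each profile of the others' bids and compare truth against every alternative bid.
Others bid (6, 6, 6, 6): truth gives 0, best alternative gives 0.
Others bid (6, 6, 6, 28): truth gives 0, best alternative gives 0.
Others bid (6, 6, 6, 30): truth gives 0, best alternative gives 0.
Others bid (6, 6, 6, 36): truth gives 0, best alternative gives 0.
Others bid (6, 6, 6, 39): truth gives 0, best alternative gives 0.
Others bid (6, 6, 28, 6): truth gives 0, best alternative gives 0.
(Remaining 619 profiles checked similarly; truth is weakly best in each.)
In every case the truthful bid is at least as good as any alternative, so it is a dominant strategy.

Yes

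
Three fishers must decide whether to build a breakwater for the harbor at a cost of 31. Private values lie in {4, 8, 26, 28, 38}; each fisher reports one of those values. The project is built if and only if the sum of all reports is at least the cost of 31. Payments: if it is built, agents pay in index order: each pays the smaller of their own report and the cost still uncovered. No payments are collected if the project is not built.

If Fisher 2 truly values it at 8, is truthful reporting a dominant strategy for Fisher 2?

Consider the case where Fisher 1 reports 4 and Fisher 3 reports 26.
Truthful report 8: project built, pays 8, utility 8 - 8 = 0.
Report 4 instead: project built, pays 4, utility 8 - 4 = 4.
Since 4 > 0, reporting 4 is strictly better here, so truthful reporting is not dominant.

No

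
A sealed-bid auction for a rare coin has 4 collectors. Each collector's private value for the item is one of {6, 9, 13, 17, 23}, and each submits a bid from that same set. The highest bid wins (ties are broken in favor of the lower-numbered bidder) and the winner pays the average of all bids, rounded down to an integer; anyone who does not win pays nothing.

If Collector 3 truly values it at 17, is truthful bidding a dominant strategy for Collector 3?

No

Consider the case where Collector 1 bids 6, Collector 2 bids 6 and Collector 4 bids 6.
Truthful bid 17: wins, pays 8, utility 17 - 8 = 9.
Bid 9 instead: wins, pays 6, utility 17 - 6 = 11.
Since 11 > 9, bidding 9 is strictly better here, so truthful bidding is not dominant.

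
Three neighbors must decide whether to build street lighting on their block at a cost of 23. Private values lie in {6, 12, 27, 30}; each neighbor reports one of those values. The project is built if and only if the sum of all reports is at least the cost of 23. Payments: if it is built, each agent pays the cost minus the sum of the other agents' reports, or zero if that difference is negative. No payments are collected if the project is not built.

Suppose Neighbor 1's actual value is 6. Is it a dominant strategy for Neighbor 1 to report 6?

Check each profile of the others' reports and compare truth against every alternative report.
Others report (6, 6): truth gives 0, best alternative gives -5.
Others report (6, 27): truth gives 6, best alternative gives 6.
Others report (6, 30): truth gives 6, best alternative gives 6.
Others report (12, 12): truth gives 6, best alternative gives 6.
Others report (12, 27): truth gives 6, best alternative gives 6.
Others report (12, 30): truth gives 6, best alternative gives 6.
(Remaining 10 profiles checked similarly; truth is weakly best in each.)
In every case the truthful report is at least as good as any alternative, so it is a dominant strategy.

Yes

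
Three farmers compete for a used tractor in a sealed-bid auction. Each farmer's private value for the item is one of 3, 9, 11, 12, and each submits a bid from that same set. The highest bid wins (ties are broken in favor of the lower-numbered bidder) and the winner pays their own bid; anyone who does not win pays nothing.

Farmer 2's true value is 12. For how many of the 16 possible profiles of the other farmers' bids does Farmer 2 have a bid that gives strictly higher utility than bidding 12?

Others bid (3, 3): truth gives 0; bid 9 gives 3 > 0. Violating.
Others bid (3, 9): truth gives 0; bid 9 gives 3 > 0. Violating.
Others bid (3, 11): truth gives 0; bid 11 gives 1 > 0. Violating.
Others bid (9, 3): truth gives 0; bid 11 gives 1 > 0. Violating.
Others bid (3, 12): truth gives 0; no alternative beats it.
Others bid (9, 12): truth gives 0; no alternative beats it.
(Checking all 16 profiles: 6 have a profitable deviation, 10 do not.)

6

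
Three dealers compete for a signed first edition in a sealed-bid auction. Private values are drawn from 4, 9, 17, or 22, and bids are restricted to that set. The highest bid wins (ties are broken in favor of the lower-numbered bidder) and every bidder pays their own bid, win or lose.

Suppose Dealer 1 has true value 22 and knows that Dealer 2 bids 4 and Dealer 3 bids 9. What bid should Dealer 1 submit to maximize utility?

Bid 4: loses but pays 4, utility -4.
Bid 9: wins, pays 9, utility 22 - 9 = 13.
Bid 17: wins, pays 17, utility 22 - 17 = 5.
Bid 22: wins, pays 22, utility 22 - 22 = 0.
The best choice is 9 with utility 13.

9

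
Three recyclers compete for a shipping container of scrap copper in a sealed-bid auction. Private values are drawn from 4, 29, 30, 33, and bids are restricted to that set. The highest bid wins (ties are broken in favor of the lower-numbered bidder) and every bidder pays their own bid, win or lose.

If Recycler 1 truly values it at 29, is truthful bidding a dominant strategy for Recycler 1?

Consider the case where Recycler 2 bids 4 and Recycler 3 bids 4.
Truthful bid 29: wins, pays 29, utility 29 - 29 = 0.
Bid 4 instead: wins, pays 4, utility 29 - 4 = 25.
Since 25 > 0, bidding 4 is strictly better here, so truthful bidding is not dominant.

No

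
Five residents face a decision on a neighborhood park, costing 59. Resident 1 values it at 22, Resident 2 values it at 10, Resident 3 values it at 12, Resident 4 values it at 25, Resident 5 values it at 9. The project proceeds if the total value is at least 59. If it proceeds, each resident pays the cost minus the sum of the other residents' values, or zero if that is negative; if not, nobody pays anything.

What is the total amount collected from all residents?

9

Total value 78 ≥ cost 59, so it is built.
Resident 1: others sum to 56; max(0, 59 - 56) = 3.
Resident 2: others sum to 68; max(0, 59 - 68) = 0.
Resident 3: others sum to 66; max(0, 59 - 66) = 0.
Resident 4: others sum to 53; max(0, 59 - 53) = 6.
Resident 5: others sum to 69; max(0, 59 - 69) = 0.
Total collected = 3 + 0 + 0 + 6 + 0 = 9.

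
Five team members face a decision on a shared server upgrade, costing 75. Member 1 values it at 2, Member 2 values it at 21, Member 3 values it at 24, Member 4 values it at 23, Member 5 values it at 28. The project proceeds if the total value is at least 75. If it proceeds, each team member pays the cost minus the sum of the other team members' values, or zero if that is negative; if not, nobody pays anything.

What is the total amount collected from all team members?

6

Total value 98 ≥ cost 75, so it is built.
Member 1: others sum to 96; max(0, 75 - 96) = 0.
Member 2: others sum to 77; max(0, 75 - 77) = 0.
Member 3: others sum to 74; max(0, 75 - 74) = 1.
Member 4: others sum to 75; max(0, 75 - 75) = 0.
Member 5: others sum to 70; max(0, 75 - 70) = 5.
Total collected = 0 + 0 + 1 + 0 + 5 = 6.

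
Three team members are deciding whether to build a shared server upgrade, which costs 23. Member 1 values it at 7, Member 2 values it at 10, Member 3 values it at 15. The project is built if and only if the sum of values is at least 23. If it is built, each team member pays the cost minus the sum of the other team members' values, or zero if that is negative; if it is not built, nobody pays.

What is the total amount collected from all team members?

Total value 32 ≥ cost 23, so it is built.
Member 1: others sum to 25; max(0, 23 - 25) = 0.
Member 2: others sum to 22; max(0, 23 - 22) = 1.
Member 3: others sum to 17; max(0, 23 - 17) = 6.
Total collected = 0 + 1 + 6 = 7.

7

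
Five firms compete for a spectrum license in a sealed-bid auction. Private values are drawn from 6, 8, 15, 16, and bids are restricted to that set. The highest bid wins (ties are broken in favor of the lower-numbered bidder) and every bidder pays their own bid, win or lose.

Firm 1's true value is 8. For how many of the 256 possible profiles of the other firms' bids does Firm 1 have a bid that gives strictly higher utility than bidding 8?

241

Others bid (6, 6, 6, 6): truth gives 0; bid 6 gives 2 > 0. Violating.
Others bid (6, 6, 6, 15): truth gives -8; bid 6 gives -6 > -8. Violating.
Others bid (6, 6, 6, 16): truth gives -8; bid 6 gives -6 > -8. Violating.
Others bid (6, 6, 8, 15): truth gives -8; bid 6 gives -6 > -8. Violating.
Others bid (6, 6, 6, 8): truth gives 0; no alternative beats it.
Others bid (6, 6, 8, 6): truth gives 0; no alternative beats it.
(Checking all 256 profiles: 241 have a profitable deviation, 15 do not.)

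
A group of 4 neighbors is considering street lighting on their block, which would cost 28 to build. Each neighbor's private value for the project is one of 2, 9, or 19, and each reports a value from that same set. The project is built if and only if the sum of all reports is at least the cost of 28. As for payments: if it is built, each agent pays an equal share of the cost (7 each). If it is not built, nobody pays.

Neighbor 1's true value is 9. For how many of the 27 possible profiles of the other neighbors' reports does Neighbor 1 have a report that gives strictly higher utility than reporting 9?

Others report (2, 2, 9): truth gives 0; report 19 gives 2 > 0. Violating.
Others report (2, 9, 2): truth gives 0; report 19 gives 2 > 0. Violating.
Others report (9, 2, 2): truth gives 0; report 19 gives 2 > 0. Violating.
Others report (2, 2, 2): truth gives 0; no alternative beats it.
Others report (2, 2, 19): truth gives 2; no alternative beats it.
(Checking all 27 profiles: 3 have a profitable deviation, 24 do not.)

3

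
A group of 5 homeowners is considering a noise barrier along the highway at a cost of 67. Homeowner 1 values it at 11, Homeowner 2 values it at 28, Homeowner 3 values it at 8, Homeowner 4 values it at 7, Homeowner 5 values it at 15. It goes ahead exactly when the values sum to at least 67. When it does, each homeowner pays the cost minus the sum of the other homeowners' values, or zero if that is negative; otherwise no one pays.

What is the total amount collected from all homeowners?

59

Total value 69 ≥ cost 67, so it is built.
Homeowner 1: others sum to 58; max(0, 67 - 58) = 9.
Homeowner 2: others sum to 41; max(0, 67 - 41) = 26.
Homeowner 3: others sum to 61; max(0, 67 - 61) = 6.
Homeowner 4: others sum to 62; max(0, 67 - 62) = 5.
Homeowner 5: others sum to 54; max(0, 67 - 54) = 13.
Total collected = 9 + 26 + 6 + 5 + 13 = 59.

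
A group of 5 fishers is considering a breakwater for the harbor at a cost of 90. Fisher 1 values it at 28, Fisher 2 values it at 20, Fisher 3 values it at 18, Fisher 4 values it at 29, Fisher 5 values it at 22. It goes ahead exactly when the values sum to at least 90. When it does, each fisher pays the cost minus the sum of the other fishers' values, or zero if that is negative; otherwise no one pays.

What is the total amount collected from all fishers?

3

Total value 117 ≥ cost 90, so it is built.
Fisher 1: others sum to 89; max(0, 90 - 89) = 1.
Fisher 2: others sum to 97; max(0, 90 - 97) = 0.
Fisher 3: others sum to 99; max(0, 90 - 99) = 0.
Fisher 4: others sum to 88; max(0, 90 - 88) = 2.
Fisher 5: others sum to 95; max(0, 90 - 95) = 0.
Total collected = 1 + 0 + 0 + 2 + 0 = 3.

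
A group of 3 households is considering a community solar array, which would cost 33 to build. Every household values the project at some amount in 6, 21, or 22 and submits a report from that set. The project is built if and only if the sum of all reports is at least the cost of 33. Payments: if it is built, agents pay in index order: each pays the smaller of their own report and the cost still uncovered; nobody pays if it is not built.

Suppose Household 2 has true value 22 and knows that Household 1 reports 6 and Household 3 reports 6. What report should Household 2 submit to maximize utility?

Report 6: project not built, utility 0.
Report 21: project built, pays 21, utility 22 - 21 = 1.
Report 22: project built, pays 22, utility 22 - 22 = 0.
The best choice is 21 with utility 1.

21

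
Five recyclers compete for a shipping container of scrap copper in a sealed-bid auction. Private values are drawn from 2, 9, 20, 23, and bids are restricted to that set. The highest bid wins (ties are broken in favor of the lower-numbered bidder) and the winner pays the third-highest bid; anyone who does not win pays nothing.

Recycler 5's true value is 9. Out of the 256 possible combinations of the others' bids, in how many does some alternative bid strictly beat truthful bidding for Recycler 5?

8

Others bid (2, 2, 2, 9): truth gives 0; bid 20 gives 7 > 0. Violating.
Others bid (2, 2, 2, 20): truth gives 0; bid 23 gives 7 > 0. Violating.
Others bid (2, 2, 9, 2): truth gives 0; bid 20 gives 7 > 0. Violating.
Others bid (2, 2, 20, 2): truth gives 0; bid 23 gives 7 > 0. Violating.
Others bid (2, 2, 2, 2): truth gives 7; no alternative beats it.
Others bid (2, 2, 2, 23): truth gives 0; no alternative beats it.
(Checking all 256 profiles: 8 have a profitable deviation, 248 do not.)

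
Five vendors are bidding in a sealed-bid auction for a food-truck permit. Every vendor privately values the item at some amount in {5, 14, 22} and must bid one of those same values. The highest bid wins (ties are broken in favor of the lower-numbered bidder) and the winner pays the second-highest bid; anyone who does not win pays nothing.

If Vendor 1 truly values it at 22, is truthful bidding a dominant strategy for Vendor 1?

Check each profile of the others' bids and compare truth against every alternative bid.
Others bid (5, 5, 5, 5): truth gives 17, best alternative gives 17.
Others bid (5, 5, 5, 14): truth gives 8, best alternative gives 8.
Others bid (5, 5, 14, 5): truth gives 8, best alternative gives 8.
Others bid (5, 5, 14, 14): truth gives 8, best alternative gives 8.
Others bid (5, 14, 5, 5): truth gives 8, best alternative gives 8.
Others bid (5, 14, 5, 14): truth gives 8, best alternative gives 8.
(Remaining 75 profiles checked similarly; truth is weakly best in each.)
In every case the truthful bid is at least as good as any alternative, so it is a dominant strategy.

Yes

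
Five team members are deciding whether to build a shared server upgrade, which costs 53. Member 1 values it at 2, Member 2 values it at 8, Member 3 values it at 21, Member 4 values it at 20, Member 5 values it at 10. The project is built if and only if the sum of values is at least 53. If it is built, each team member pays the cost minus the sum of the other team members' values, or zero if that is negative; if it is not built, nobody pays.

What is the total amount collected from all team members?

Total value 61 ≥ cost 53, so it is built.
Member 1: others sum to 59; max(0, 53 - 59) = 0.
Member 2: others sum to 53; max(0, 53 - 53) = 0.
Member 3: others sum to 40; max(0, 53 - 40) = 13.
Member 4: others sum to 41; max(0, 53 - 41) = 12.
Member 5: others sum to 51; max(0, 53 - 51) = 2.
Total collected = 0 + 0 + 13 + 12 + 2 = 27.

27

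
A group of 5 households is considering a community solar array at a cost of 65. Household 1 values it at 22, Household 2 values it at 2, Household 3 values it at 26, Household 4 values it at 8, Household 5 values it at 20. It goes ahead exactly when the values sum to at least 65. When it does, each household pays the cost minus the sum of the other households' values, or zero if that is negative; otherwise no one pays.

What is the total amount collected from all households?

29

Total value 78 ≥ cost 65, so it is built.
Household 1: others sum to 56; max(0, 65 - 56) = 9.
Household 2: others sum to 76; max(0, 65 - 76) = 0.
Household 3: others sum to 52; max(0, 65 - 52) = 13.
Household 4: others sum to 70; max(0, 65 - 70) = 0.
Household 5: others sum to 58; max(0, 65 - 58) = 7.
Total collected = 9 + 0 + 13 + 0 + 7 = 29.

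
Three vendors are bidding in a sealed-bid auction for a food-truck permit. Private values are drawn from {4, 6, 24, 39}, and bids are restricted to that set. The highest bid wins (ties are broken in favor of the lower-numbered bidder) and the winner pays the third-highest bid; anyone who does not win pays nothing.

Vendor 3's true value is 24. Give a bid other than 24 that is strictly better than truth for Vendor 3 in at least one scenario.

39

Suppose Vendor 1 bids 4 and Vendor 2 bids 24.
Bid 24: loses, pays 0, utility 0.
Bid 39: wins, pays 4, utility 24 - 4 = 20.
So bidding 39 beats truth here (20 > 0).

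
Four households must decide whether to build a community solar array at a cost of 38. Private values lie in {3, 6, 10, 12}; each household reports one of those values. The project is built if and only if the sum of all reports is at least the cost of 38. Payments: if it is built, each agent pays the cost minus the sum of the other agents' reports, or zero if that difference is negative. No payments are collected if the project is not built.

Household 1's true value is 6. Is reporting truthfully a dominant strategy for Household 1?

Yes

Check each profile of the others' reports and compare truth against every alternative report.
Others report (12, 12, 12): truth gives 4, best alternative gives 4.
Others report (10, 12, 12): truth gives 2, best alternative gives 2.
Others report (12, 10, 12): truth gives 2, best alternative gives 2.
Others report (12, 12, 10): truth gives 2, best alternative gives 2.
Others report (3, 3, 3): truth gives 0, best alternative gives 0.
Others report (3, 3, 6): truth gives 0, best alternative gives 0.
(Remaining 58 profiles checked similarly; truth is weakly best in each.)
In every case the truthful report is at least as good as any alternative, so it is a dominant strategy.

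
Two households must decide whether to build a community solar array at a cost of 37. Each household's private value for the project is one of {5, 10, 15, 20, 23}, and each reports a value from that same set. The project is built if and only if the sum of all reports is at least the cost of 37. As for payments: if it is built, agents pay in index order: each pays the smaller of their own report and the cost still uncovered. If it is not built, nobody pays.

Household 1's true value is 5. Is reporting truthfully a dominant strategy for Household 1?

Yes

Check each profile of the others' reports and compare truth against every alternative report.
Others report (5): truth gives 0, best alternative gives 0.
Others report (10): truth gives 0, best alternative gives 0.
Others report (15): truth gives 0, best alternative gives 0.
Others report (20): truth gives 0, best alternative gives 0.
Others report (23): truth gives 0, best alternative gives 0.
In every case the truthful report is at least as good as any alternative, so it is a dominant strategy.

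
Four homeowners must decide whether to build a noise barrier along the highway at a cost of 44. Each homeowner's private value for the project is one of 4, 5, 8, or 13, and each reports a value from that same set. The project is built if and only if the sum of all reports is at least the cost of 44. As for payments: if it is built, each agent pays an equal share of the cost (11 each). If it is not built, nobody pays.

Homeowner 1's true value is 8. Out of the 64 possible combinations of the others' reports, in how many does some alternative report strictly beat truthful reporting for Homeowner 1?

1

Others report (13, 13, 13): truth gives -3; report 4 gives 0 > -3. Violating.
Others report (4, 4, 4): truth gives 0; no alternative beats it.
Others report (4, 4, 5): truth gives 0; no alternative beats it.
(Checking all 64 profiles: 1 has a profitable deviation, 63 do not.)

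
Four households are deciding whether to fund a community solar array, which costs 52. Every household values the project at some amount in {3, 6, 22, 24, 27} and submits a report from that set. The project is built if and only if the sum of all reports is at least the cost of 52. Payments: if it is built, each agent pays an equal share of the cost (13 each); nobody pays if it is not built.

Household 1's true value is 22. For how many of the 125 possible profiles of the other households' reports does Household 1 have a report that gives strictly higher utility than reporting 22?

Others report (3, 3, 22): truth gives 0; report 24 gives 9 > 0. Violating.
Others report (3, 22, 3): truth gives 0; report 24 gives 9 > 0. Violating.
Others report (22, 3, 3): truth gives 0; report 24 gives 9 > 0. Violating.
Others report (3, 3, 3): truth gives 0; no alternative beats it.
Others report (3, 3, 6): truth gives 0; no alternative beats it.
(Checking all 125 profiles: 3 have a profitable deviation, 122 do not.)

3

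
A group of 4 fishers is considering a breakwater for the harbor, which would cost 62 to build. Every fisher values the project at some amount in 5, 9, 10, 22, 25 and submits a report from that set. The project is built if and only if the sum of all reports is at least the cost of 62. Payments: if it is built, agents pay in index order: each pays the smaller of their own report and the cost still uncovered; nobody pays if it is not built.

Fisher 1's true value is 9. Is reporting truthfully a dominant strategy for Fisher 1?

No

Consider the case where Fisher 2 reports 9, Fisher 3 reports 25 and Fisher 4 reports 25.
Truthful report 9: project built, pays 9, utility 9 - 9 = 0.
Report 5 instead: project built, pays 5, utility 9 - 5 = 4.
Since 4 > 0, reporting 5 is strictly better here, so truthful reporting is not dominant.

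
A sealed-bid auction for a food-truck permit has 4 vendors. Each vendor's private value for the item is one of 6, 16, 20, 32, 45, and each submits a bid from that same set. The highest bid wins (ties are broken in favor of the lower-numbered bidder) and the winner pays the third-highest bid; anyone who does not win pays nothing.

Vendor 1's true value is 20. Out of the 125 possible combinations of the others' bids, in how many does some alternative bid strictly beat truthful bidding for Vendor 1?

24

Others bid (6, 6, 32): truth gives 0; bid 32 gives 14 > 0. Violating.
Others bid (6, 6, 45): truth gives 0; bid 45 gives 14 > 0. Violating.
Others bid (6, 16, 32): truth gives 0; bid 32 gives 4 > 0. Violating.
Others bid (6, 16, 45): truth gives 0; bid 45 gives 4 > 0. Violating.
Others bid (6, 6, 6): truth gives 14; no alternative beats it.
Others bid (6, 6, 16): truth gives 14; no alternative beats it.
(Checking all 125 profiles: 24 have a profitable deviation, 101 do not.)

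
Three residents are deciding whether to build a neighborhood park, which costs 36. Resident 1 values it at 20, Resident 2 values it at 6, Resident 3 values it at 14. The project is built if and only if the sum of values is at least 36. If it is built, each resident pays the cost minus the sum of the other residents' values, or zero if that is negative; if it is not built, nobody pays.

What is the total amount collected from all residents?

Total value 40 ≥ cost 36, so it is built.
Resident 1: others sum to 20; max(0, 36 - 20) = 16.
Resident 2: others sum to 34; max(0, 36 - 34) = 2.
Resident 3: others sum to 26; max(0, 36 - 26) = 10.
Total collected = 16 + 2 + 10 = 28.

28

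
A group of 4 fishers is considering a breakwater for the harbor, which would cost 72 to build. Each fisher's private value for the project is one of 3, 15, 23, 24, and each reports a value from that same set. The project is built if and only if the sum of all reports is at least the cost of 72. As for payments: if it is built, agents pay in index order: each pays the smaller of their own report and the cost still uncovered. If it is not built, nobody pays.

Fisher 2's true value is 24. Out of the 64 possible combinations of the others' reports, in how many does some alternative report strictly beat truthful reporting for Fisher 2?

38

Others report (3, 23, 23): truth gives 0; report 23 gives 1 > 0. Violating.
Others report (3, 23, 24): truth gives 0; report 23 gives 1 > 0. Violating.
Others report (3, 24, 23): truth gives 0; report 23 gives 1 > 0. Violating.
Others report (3, 24, 24): truth gives 0; report 23 gives 1 > 0. Violating.
Others report (3, 3, 3): truth gives 0; no alternative beats it.
Others report (3, 3, 15): truth gives 0; no alternative beats it.
(Checking all 64 profiles: 38 have a profitable deviation, 26 do not.)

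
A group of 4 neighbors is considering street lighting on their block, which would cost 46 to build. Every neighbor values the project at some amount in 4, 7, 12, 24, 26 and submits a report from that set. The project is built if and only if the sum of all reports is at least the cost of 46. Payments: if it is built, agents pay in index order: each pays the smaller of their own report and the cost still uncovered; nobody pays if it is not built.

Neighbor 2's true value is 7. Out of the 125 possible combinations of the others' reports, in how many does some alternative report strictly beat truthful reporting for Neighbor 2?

68

Others report (4, 12, 26): truth gives 0; report 4 gives 3 > 0. Violating.
Others report (4, 24, 24): truth gives 0; report 4 gives 3 > 0. Violating.
Others report (4, 24, 26): truth gives 0; report 4 gives 3 > 0. Violating.
Others report (4, 26, 12): truth gives 0; report 4 gives 3 > 0. Violating.
Others report (4, 4, 4): truth gives 0; no alternative beats it.
Others report (4, 4, 7): truth gives 0; no alternative beats it.
(Checking all 125 profiles: 68 have a profitable deviation, 57 do not.)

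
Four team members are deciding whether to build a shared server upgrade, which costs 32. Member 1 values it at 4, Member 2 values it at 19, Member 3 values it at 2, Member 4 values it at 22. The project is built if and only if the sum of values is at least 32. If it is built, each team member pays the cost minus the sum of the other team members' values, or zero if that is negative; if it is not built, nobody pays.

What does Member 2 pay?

Total value 47 ≥ cost 32, so the project is built.
The other team members' values sum to 28.
Cost minus that sum is 32 - 28 = 4.

4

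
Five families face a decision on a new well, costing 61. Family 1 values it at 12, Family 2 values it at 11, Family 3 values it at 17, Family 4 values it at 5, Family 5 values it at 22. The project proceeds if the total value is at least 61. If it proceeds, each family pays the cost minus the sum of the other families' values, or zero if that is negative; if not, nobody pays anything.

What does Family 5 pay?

16

Total value 67 ≥ cost 61, so the project is built.
The other families' values sum to 45.
Cost minus that sum is 61 - 45 = 16.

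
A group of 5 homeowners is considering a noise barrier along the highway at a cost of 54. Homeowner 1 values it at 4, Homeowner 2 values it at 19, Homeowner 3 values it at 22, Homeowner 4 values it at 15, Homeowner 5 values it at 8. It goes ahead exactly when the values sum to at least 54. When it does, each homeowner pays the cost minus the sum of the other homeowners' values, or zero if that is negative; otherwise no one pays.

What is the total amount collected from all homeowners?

Total value 68 ≥ cost 54, so it is built.
Homeowner 1: others sum to 64; max(0, 54 - 64) = 0.
Homeowner 2: others sum to 49; max(0, 54 - 49) = 5.
Homeowner 3: others sum to 46; max(0, 54 - 46) = 8.
Homeowner 4: others sum to 53; max(0, 54 - 53) = 1.
Homeowner 5: others sum to 60; max(0, 54 - 60) = 0.
Total collected = 0 + 5 + 8 + 1 + 0 = 14.

14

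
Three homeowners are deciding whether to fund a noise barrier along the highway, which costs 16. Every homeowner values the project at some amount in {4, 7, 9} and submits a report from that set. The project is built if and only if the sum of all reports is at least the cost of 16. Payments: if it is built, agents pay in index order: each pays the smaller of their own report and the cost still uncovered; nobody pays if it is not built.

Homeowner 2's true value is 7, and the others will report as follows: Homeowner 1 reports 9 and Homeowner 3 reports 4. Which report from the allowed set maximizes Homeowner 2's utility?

Report 4: project built, pays 4, utility 7 - 4 = 3.
Report 7: project built, pays 7, utility 7 - 7 = 0.
Report 9: project built, pays 7, utility 7 - 7 = 0.
The best choice is 4 with utility 3.

4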